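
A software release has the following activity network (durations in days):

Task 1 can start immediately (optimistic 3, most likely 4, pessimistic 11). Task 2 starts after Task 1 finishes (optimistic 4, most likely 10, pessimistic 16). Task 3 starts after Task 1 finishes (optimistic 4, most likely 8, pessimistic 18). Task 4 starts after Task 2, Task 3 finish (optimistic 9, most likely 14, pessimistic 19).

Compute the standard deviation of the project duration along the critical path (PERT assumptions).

te_Task 1 = (3 + 4·4 + 11)/6 = 30/6 = 5; σ²_Task 1 = ((11−3)/6)² = 1.778
te_Task 2 = (4 + 4·10 + 16)/6 = 60/6 = 10; σ²_Task 2 = ((16−4)/6)² = 4.000
te_Task 3 = (4 + 4·8 + 18)/6 = 54/6 = 9; σ²_Task 3 = ((18−4)/6)² = 5.444
te_Task 4 = (9 + 4·14 + 19)/6 = 84/6 = 14; σ²_Task 4 = ((19−9)/6)² = 2.778

Forward pass:
ES_Task 1 = 0; EF_Task 1 = 5
ES_Task 2 = 5; EF_Task 2 = 5+10 = 15
ES_Task 3 = 5; EF_Task 3 = 5+9 = 14
ES_Task 4 = max(EF_Task 2=15, EF_Task 3=14) = 15; EF_Task 4 = 15+14 = 29
Expected project duration μ = 29 days. Critical path: Task 1 → Task 2 → Task 4.

Variance along critical path = 1.778 + 4.000 + 2.778 = 8.556
σ = √8.556 = 2.925 days

2.92 days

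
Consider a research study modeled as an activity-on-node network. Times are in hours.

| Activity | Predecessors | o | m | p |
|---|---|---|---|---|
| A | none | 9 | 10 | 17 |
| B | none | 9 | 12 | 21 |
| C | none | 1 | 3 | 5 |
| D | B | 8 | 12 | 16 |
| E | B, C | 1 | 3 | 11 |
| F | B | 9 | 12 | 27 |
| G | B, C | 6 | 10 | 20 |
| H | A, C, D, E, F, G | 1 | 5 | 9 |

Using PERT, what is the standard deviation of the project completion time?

3.84 hours

te_A = (9 + 4·10 + 17)/6 = 66/6 = 11; σ²_A = ((17−9)/6)² = 1.778
te_B = (9 + 4·12 + 21)/6 = 78/6 = 13; σ²_B = ((21−9)/6)² = 4.000
te_C = (1 + 4·3 + 5)/6 = 18/6 = 3; σ²_C = ((5−1)/6)² = 0.444
te_D = (8 + 4·12 + 16)/6 = 72/6 = 12; σ²_D = ((16−8)/6)² = 1.778
te_E = (1 + 4·3 + 11)/6 = 24/6 = 4; σ²_E = ((11−1)/6)² = 2.778
te_F = (9 + 4·12 + 27)/6 = 84/6 = 14; σ²_F = ((27−9)/6)² = 9.000
te_G = (6 + 4·10 + 20)/6 = 66/6 = 11; σ²_G = ((20−6)/6)² = 5.444
te_H = (1 + 4·5 + 9)/6 = 30/6 = 5; σ²_H = ((9−1)/6)² = 1.778

Forward pass:
ES_A = 0; EF_A = 11
ES_B = 0; EF_B = 13
ES_C = 0; EF_C = 3
ES_D = 13; EF_D = 13+12 = 25
ES_E = max(EF_B=13, EF_C=3) = 13; EF_E = 13+4 = 17
ES_F = 13; EF_F = 13+14 = 27
ES_G = max(EF_B=13, EF_C=3) = 13; EF_G = 13+11 = 24
ES_H = max(EF_A=11, EF_C=3, EF_D=25, EF_E=17, EF_F=27, EF_G=24) = 27; EF_H = 27+5 = 32
Expected project duration μ = 32 hours. Critical path: B → F → H.

Variance along critical path = 4.000 + 9.000 + 1.778 = 14.778
σ = √14.778 = 3.844 hours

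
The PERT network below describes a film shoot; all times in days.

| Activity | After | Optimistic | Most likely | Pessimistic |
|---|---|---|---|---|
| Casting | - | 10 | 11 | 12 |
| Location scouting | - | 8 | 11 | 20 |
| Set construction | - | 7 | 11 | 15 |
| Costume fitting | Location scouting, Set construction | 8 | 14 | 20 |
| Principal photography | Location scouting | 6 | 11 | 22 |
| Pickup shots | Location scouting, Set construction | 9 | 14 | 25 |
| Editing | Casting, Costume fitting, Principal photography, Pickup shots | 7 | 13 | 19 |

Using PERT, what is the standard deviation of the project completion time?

3.89 days

te_Casting = (10 + 4·11 + 12)/6 = 66/6 = 11; σ²_Casting = ((12−10)/6)² = 0.111
te_Location scouting = (8 + 4·11 + 20)/6 = 72/6 = 12; σ²_Location scouting = ((20−8)/6)² = 4.000
te_Set construction = (7 + 4·11 + 15)/6 = 66/6 = 11; σ²_Set construction = ((15−7)/6)² = 1.778
te_Costume fitting = (8 + 4·14 + 20)/6 = 84/6 = 14; σ²_Costume fitting = ((20−8)/6)² = 4.000
te_Principal photography = (6 + 4·11 + 22)/6 = 72/6 = 12; σ²_Principal photography = ((22−6)/6)² = 7.111
te_Pickup shots = (9 + 4·14 + 25)/6 = 90/6 = 15; σ²_Pickup shots = ((25−9)/6)² = 7.111
te_Editing = (7 + 4·13 + 19)/6 = 78/6 = 13; σ²_Editing = ((19−7)/6)² = 4.000

Forward pass:
ES_Casting = 0; EF_Casting = 11
ES_Location scouting = 0; EF_Location scouting = 12
ES_Set construction = 0; EF_Set construction = 11
ES_Costume fitting = max(EF_Location scouting=12, EF_Set construction=11) = 12; EF_Costume fitting = 12+14 = 26
ES_Principal photography = 12; EF_Principal photography = 12+12 = 24
ES_Pickup shots = max(EF_Location scouting=12, EF_Set construction=11) = 12; EF_Pickup shots = 12+15 = 27
ES_Editing = max(EF_Casting=11, EF_Costume fitting=26, EF_Principal photography=24, EF_Pickup shots=27) = 27; EF_Editing = 27+13 = 40
Expected project duration μ = 40 days. Critical path: Location scouting → Pickup shots → Editing.

Variance along critical path = 4.000 + 7.111 + 4.000 = 15.111
σ = √15.111 = 3.887 days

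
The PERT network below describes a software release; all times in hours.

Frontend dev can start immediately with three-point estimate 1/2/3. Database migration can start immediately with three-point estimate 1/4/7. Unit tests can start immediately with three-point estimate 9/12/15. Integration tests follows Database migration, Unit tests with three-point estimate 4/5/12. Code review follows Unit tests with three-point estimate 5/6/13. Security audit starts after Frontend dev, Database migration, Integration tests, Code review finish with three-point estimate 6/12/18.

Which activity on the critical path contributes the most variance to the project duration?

Security audit

te_Frontend dev = (1 + 4·2 + 3)/6 = 12/6 = 2; σ²_Frontend dev = ((3−1)/6)² = 0.111
te_Database migration = (1 + 4·4 + 7)/6 = 24/6 = 4; σ²_Database migration = ((7−1)/6)² = 1.000
te_Unit tests = (9 + 4·12 + 15)/6 = 72/6 = 12; σ²_Unit tests = ((15−9)/6)² = 1.000
te_Integration tests = (4 + 4·5 + 12)/6 = 36/6 = 6; σ²_Integration tests = ((12−4)/6)² = 1.778
te_Code review = (5 + 4·6 + 13)/6 = 42/6 = 7; σ²_Code review = ((13−5)/6)² = 1.778
te_Security audit = (6 + 4·12 + 18)/6 = 72/6 = 12; σ²_Security audit = ((18−6)/6)² = 4.000

Forward pass:
ES_Frontend dev = 0; EF_Frontend dev = 2
ES_Database migration = 0; EF_Database migration = 4
ES_Unit tests = 0; EF_Unit tests = 12
ES_Integration tests = max(EF_Database migration=4, EF_Unit tests=12) = 12; EF_Integration tests = 12+6 = 18
ES_Code review = 12; EF_Code review = 12+7 = 19
ES_Security audit = max(EF_Frontend dev=2, EF_Database migration=4, EF_Integration tests=18, EF_Code review=19) = 19; EF_Security audit = 19+12 = 31
Expected project duration μ = 31 hours. Critical path: Unit tests → Code review → Security audit.

Variances on critical path: σ²_Unit tests=1.000, σ²_Code review=1.778, σ²_Security audit=4.000.
Largest is σ²_Security audit = 4.000.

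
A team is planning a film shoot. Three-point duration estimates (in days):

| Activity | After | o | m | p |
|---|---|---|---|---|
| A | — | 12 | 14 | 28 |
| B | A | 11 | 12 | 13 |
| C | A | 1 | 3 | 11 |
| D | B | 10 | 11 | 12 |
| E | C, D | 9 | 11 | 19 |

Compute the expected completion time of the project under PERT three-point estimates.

te_A = (12 + 4·14 + 28)/6 = 96/6 = 16
te_B = (11 + 4·12 + 13)/6 = 72/6 = 12
te_C = (1 + 4·3 + 11)/6 = 24/6 = 4
te_D = (10 + 4·11 + 12)/6 = 66/6 = 11
te_E = (9 + 4·11 + 19)/6 = 72/6 = 12

Forward pass:
ES_A = 0; EF_A = 16
ES_B = 16; EF_B = 16+12 = 28
ES_C = 16; EF_C = 16+4 = 20
ES_D = 28; EF_D = 28+11 = 39
ES_E = max(EF_C=20, EF_D=39) = 39; EF_E = 39+12 = 51
Expected project duration μ = 51 days. Critical path: A → B → D → E.

51 days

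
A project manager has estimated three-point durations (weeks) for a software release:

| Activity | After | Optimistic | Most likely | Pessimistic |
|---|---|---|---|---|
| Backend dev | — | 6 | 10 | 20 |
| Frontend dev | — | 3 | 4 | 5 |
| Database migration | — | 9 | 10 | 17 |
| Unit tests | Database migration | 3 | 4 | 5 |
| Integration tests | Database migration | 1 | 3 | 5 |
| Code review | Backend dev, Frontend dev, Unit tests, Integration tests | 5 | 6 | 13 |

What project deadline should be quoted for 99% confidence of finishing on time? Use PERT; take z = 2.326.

te_Backend dev = (6 + 4·10 + 20)/6 = 66/6 = 11; σ²_Backend dev = ((20−6)/6)² = 5.444
te_Frontend dev = (3 + 4·4 + 5)/6 = 24/6 = 4; σ²_Frontend dev = ((5−3)/6)² = 0.111
te_Database migration = (9 + 4·10 + 17)/6 = 66/6 = 11; σ²_Database migration = ((17−9)/6)² = 1.778
te_Unit tests = (3 + 4·4 + 5)/6 = 24/6 = 4; σ²_Unit tests = ((5−3)/6)² = 0.111
te_Integration tests = (1 + 4·3 + 5)/6 = 18/6 = 3; σ²_Integration tests = ((5−1)/6)² = 0.444
te_Code review = (5 + 4·6 + 13)/6 = 42/6 = 7; σ²_Code review = ((13−5)/6)² = 1.778

Forward pass:
ES_Backend dev = 0; EF_Backend dev = 11
ES_Frontend dev = 0; EF_Frontend dev = 4
ES_Database migration = 0; EF_Database migration = 11
ES_Unit tests = 11; EF_Unit tests = 11+4 = 15
ES_Integration tests = 11; EF_Integration tests = 11+3 = 14
ES_Code review = max(EF_Backend dev=11, EF_Frontend dev=4, EF_Unit tests=15, EF_Integration tests=14) = 15; EF_Code review = 15+7 = 22
Expected project duration μ = 22 weeks. Critical path: Database migration → Unit tests → Code review.

Variance along critical path = 1.778 + 0.111 + 1.778 = 3.667; σ = 1.915 weeks.
D = μ + z·σ = 22 + 2.326·1.915 = 26.5 weeks

26.5 weeks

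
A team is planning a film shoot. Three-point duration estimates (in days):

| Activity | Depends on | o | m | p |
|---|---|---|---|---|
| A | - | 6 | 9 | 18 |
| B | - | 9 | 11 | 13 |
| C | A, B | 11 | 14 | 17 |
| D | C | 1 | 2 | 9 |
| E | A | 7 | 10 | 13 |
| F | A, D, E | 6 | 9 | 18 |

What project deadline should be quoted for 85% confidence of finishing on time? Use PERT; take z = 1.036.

te_A = (6 + 4·9 + 18)/6 = 60/6 = 10; σ²_A = ((18−6)/6)² = 4.000
te_B = (9 + 4·11 + 13)/6 = 66/6 = 11; σ²_B = ((13−9)/6)² = 0.444
te_C = (11 + 4·14 + 17)/6 = 84/6 = 14; σ²_C = ((17−11)/6)² = 1.000
te_D = (1 + 4·2 + 9)/6 = 18/6 = 3; σ²_D = ((9−1)/6)² = 1.778
te_E = (7 + 4·10 + 13)/6 = 60/6 = 10; σ²_E = ((13−7)/6)² = 1.000
te_F = (6 + 4·9 + 18)/6 = 60/6 = 10; σ²_F = ((18−6)/6)² = 4.000

Forward pass:
ES_A = 0; EF_A = 10
ES_B = 0; EF_B = 11
ES_C = max(EF_A=10, EF_B=11) = 11; EF_C = 11+14 = 25
ES_D = 25; EF_D = 25+3 = 28
ES_E = 10; EF_E = 10+10 = 20
ES_F = max(EF_A=10, EF_D=28, EF_E=20) = 28; EF_F = 28+10 = 38
Expected project duration μ = 38 days. Critical path: B → C → D → F.

Variance along critical path = 0.444 + 1.000 + 1.778 + 4.000 = 7.222; σ = 2.687 days.
D = μ + z·σ = 38 + 1.036·2.687 = 40.8 days

40.8 days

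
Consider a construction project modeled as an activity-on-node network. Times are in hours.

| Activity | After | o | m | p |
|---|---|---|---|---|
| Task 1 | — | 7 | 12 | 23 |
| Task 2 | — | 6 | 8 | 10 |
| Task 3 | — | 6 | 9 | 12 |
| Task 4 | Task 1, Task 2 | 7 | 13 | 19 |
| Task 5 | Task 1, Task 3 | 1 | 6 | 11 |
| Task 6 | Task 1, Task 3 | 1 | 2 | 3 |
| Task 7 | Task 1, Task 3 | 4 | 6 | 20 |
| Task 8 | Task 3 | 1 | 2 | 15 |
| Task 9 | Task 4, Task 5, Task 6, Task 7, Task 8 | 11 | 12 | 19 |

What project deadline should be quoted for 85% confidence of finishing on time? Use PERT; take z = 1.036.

te_Task 1 = (7 + 4·12 + 23)/6 = 78/6 = 13; σ²_Task 1 = ((23−7)/6)² = 7.111
te_Task 2 = (6 + 4·8 + 10)/6 = 48/6 = 8; σ²_Task 2 = ((10−6)/6)² = 0.444
te_Task 3 = (6 + 4·9 + 12)/6 = 54/6 = 9; σ²_Task 3 = ((12−6)/6)² = 1.000
te_Task 4 = (7 + 4·13 + 19)/6 = 78/6 = 13; σ²_Task 4 = ((19−7)/6)² = 4.000
te_Task 5 = (1 + 4·6 + 11)/6 = 36/6 = 6; σ²_Task 5 = ((11−1)/6)² = 2.778
te_Task 6 = (1 + 4·2 + 3)/6 = 12/6 = 2; σ²_Task 6 = ((3−1)/6)² = 0.111
te_Task 7 = (4 + 4·6 + 20)/6 = 48/6 = 8; σ²_Task 7 = ((20−4)/6)² = 7.111
te_Task 8 = (1 + 4·2 + 15)/6 = 24/6 = 4; σ²_Task 8 = ((15−1)/6)² = 5.444
te_Task 9 = (11 + 4·12 + 19)/6 = 78/6 = 13; σ²_Task 9 = ((19−11)/6)² = 1.778

Forward pass:
ES_Task 1 = 0; EF_Task 1 = 13
ES_Task 2 = 0; EF_Task 2 = 8
ES_Task 3 = 0; EF_Task 3 = 9
ES_Task 4 = max(EF_Task 1=13, EF_Task 2=8) = 13; EF_Task 4 = 13+13 = 26
ES_Task 5 = max(EF_Task 1=13, EF_Task 3=9) = 13; EF_Task 5 = 13+6 = 19
ES_Task 6 = max(EF_Task 1=13, EF_Task 3=9) = 13; EF_Task 6 = 13+2 = 15
ES_Task 7 = max(EF_Task 1=13, EF_Task 3=9) = 13; EF_Task 7 = 13+8 = 21
ES_Task 8 = 9; EF_Task 8 = 9+4 = 13
ES_Task 9 = max(EF_Task 4=26, EF_Task 5=19, EF_Task 6=15, EF_Task 7=21, EF_Task 8=13) = 26; EF_Task 9 = 26+13 = 39
Expected project duration μ = 39 hours. Critical path: Task 1 → Task 4 → Task 9.

Variance along critical path = 7.111 + 4.000 + 1.778 = 12.889; σ = 3.590 hours.
D = μ + z·σ = 39 + 1.036·3.590 = 42.7 hours

42.7 hours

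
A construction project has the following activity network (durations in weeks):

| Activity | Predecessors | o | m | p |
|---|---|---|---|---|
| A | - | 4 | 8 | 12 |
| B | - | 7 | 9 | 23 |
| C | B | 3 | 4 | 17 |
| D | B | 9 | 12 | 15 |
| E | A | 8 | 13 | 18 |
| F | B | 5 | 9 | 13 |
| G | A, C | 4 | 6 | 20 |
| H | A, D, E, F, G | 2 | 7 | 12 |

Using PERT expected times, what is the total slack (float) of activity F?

5 weeks

te_A = (4 + 4·8 + 12)/6 = 48/6 = 8
te_B = (7 + 4·9 + 23)/6 = 66/6 = 11
te_C = (3 + 4·4 + 17)/6 = 36/6 = 6
te_D = (9 + 4·12 + 15)/6 = 72/6 = 12
te_E = (8 + 4·13 + 18)/6 = 78/6 = 13
te_F = (5 + 4·9 + 13)/6 = 54/6 = 9
te_G = (4 + 4·6 + 20)/6 = 48/6 = 8
te_H = (2 + 4·7 + 12)/6 = 42/6 = 7

Forward pass:
ES_A = 0; EF_A = 8
ES_B = 0; EF_B = 11
ES_C = 11; EF_C = 11+6 = 17
ES_D = 11; EF_D = 11+12 = 23
ES_E = 8; EF_E = 8+13 = 21
ES_F = 11; EF_F = 11+9 = 20
ES_G = max(EF_A=8, EF_C=17) = 17; EF_G = 17+8 = 25
ES_H = max(EF_A=8, EF_D=23, EF_E=21, EF_F=20, EF_G=25) = 25; EF_H = 25+7 = 32
Expected project duration μ = 32 weeks. Critical path: B → C → G → H.

Backward pass:
LF_H = 32; LS_H = 32−7 = 25
LF_G = LS_H = 25; LS_G = 25−8 = 17
LF_F = LS_H = 25; LS_F = 25−9 = 16
LF_E = LS_H = 25; LS_E = 25−13 = 12
LF_D = LS_H = 25; LS_D = 25−12 = 13
LF_C = LS_G = 17; LS_C = 17−6 = 11
LF_B = min(LS_C=11, LS_D=13, LS_F=16) = 11; LS_B = 11−11 = 0
LF_A = min(LS_E=12, LS_G=17, LS_H=25) = 12; LS_A = 12−8 = 4
Slack_F = LS_F − ES_F = 16 − 11 = 5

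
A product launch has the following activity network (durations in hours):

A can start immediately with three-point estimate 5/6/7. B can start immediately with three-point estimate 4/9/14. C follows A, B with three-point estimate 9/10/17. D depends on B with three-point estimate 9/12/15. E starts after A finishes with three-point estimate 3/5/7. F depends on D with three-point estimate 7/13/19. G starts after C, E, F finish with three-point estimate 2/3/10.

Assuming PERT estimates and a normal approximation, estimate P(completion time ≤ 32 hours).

te_A = (5 + 4·6 + 7)/6 = 36/6 = 6; σ²_A = ((7−5)/6)² = 0.111
te_B = (4 + 4·9 + 14)/6 = 54/6 = 9; σ²_B = ((14−4)/6)² = 2.778
te_C = (9 + 4·10 + 17)/6 = 66/6 = 11; σ²_C = ((17−9)/6)² = 1.778
te_D = (9 + 4·12 + 15)/6 = 72/6 = 12; σ²_D = ((15−9)/6)² = 1.000
te_E = (3 + 4·5 + 7)/6 = 30/6 = 5; σ²_E = ((7−3)/6)² = 0.444
te_F = (7 + 4·13 + 19)/6 = 78/6 = 13; σ²_F = ((19−7)/6)² = 4.000
te_G = (2 + 4·3 + 10)/6 = 24/6 = 4; σ²_G = ((10−2)/6)² = 1.778

Forward pass:
ES_A = 0; EF_A = 6
ES_B = 0; EF_B = 9
ES_C = max(EF_A=6, EF_B=9) = 9; EF_C = 9+11 = 20
ES_D = 9; EF_D = 9+12 = 21
ES_E = 6; EF_E = 6+5 = 11
ES_F = 21; EF_F = 21+13 = 34
ES_G = max(EF_C=20, EF_E=11, EF_F=34) = 34; EF_G = 34+4 = 38
Expected project duration μ = 38 hours. Critical path: B → D → F → G.

Variance along critical path = 2.778 + 1.000 + 4.000 + 1.778 = 9.556; σ = √9.556 = 3.091 hours.
Z = (32 − 38) / 3.091 = -1.941
P(T ≤ 32) = Φ(-1.941) ≈ 0.026

0.026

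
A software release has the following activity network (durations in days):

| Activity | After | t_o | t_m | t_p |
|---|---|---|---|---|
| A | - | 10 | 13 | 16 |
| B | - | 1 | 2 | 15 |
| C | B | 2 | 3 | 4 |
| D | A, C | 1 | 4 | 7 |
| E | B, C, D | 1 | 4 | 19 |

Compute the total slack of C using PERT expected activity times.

te_A = (10 + 4·13 + 16)/6 = 78/6 = 13
te_B = (1 + 4·2 + 15)/6 = 24/6 = 4
te_C = (2 + 4·3 + 4)/6 = 18/6 = 3
te_D = (1 + 4·4 + 7)/6 = 24/6 = 4
te_E = (1 + 4·4 + 19)/6 = 36/6 = 6

Forward pass:
ES_A = 0; EF_A = 13
ES_B = 0; EF_B = 4
ES_C = 4; EF_C = 4+3 = 7
ES_D = max(EF_A=13, EF_C=7) = 13; EF_D = 13+4 = 17
ES_E = max(EF_B=4, EF_C=7, EF_D=17) = 17; EF_E = 17+6 = 23
Expected project duration μ = 23 days. Critical path: A → D → E.

Backward pass:
LF_E = 23; LS_E = 23−6 = 17
LF_D = LS_E = 17; LS_D = 17−4 = 13
LF_C = min(LS_D=13, LS_E=17) = 13; LS_C = 13−3 = 10
LF_B = min(LS_C=10, LS_E=17) = 10; LS_B = 10−4 = 6
LF_A = LS_D = 13; LS_A = 13−13 = 0
Slack_C = LS_C − ES_C = 10 − 4 = 6

6 days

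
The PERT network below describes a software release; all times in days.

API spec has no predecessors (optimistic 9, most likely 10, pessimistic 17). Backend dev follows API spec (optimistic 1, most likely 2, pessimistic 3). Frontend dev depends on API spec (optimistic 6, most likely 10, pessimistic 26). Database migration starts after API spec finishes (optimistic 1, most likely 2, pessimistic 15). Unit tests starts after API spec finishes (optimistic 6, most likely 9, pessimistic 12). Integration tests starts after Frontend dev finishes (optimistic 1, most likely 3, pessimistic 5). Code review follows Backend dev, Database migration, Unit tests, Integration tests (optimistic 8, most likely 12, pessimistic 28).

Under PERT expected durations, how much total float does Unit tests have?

6 days

te_API spec = (9 + 4·10 + 17)/6 = 66/6 = 11
te_Backend dev = (1 + 4·2 + 3)/6 = 12/6 = 2
te_Frontend dev = (6 + 4·10 + 26)/6 = 72/6 = 12
te_Database migration = (1 + 4·2 + 15)/6 = 24/6 = 4
te_Unit tests = (6 + 4·9 + 12)/6 = 54/6 = 9
te_Integration tests = (1 + 4·3 + 5)/6 = 18/6 = 3
te_Code review = (8 + 4·12 + 28)/6 = 84/6 = 14

Forward pass:
ES_API spec = 0; EF_API spec = 11
ES_Backend dev = 11; EF_Backend dev = 11+2 = 13
ES_Frontend dev = 11; EF_Frontend dev = 11+12 = 23
ES_Database migration = 11; EF_Database migration = 11+4 = 15
ES_Unit tests = 11; EF_Unit tests = 11+9 = 20
ES_Integration tests = 23; EF_Integration tests = 23+3 = 26
ES_Code review = max(EF_Backend dev=13, EF_Database migration=15, EF_Unit tests=20, EF_Integration tests=26) = 26; EF_Code review = 26+14 = 40
Expected project duration μ = 40 days. Critical path: API spec → Frontend dev → Integration tests → Code review.

Backward pass:
LF_Code review = 40; LS_Code review = 40−14 = 26
LF_Integration tests = LS_Code review = 26; LS_Integration tests = 26−3 = 23
LF_Unit tests = LS_Code review = 26; LS_Unit tests = 26−9 = 17
LF_Database migration = LS_Code review = 26; LS_Database migration = 26−4 = 22
LF_Frontend dev = LS_Integration tests = 23; LS_Frontend dev = 23−12 = 11
LF_Backend dev = LS_Code review = 26; LS_Backend dev = 26−2 = 24
LF_API spec = min(LS_Backend dev=24, LS_Frontend dev=11, LS_Database migration=22, LS_Unit tests=17) = 11; LS_API spec = 11−11 = 0
Slack_Unit tests = LS_Unit tests − ES_Unit tests = 17 − 11 = 6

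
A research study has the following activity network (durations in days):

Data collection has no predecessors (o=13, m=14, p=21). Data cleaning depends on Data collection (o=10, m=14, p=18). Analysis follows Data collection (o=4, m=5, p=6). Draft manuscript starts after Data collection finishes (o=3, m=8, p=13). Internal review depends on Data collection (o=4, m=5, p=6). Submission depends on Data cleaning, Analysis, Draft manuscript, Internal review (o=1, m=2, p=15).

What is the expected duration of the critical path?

33 days

te_Data collection = (13 + 4·14 + 21)/6 = 90/6 = 15
te_Data cleaning = (10 + 4·14 + 18)/6 = 84/6 = 14
te_Analysis = (4 + 4·5 + 6)/6 = 30/6 = 5
te_Draft manuscript = (3 + 4·8 + 13)/6 = 48/6 = 8
te_Internal review = (4 + 4·5 + 6)/6 = 30/6 = 5
te_Submission = (1 + 4·2 + 15)/6 = 24/6 = 4

Forward pass:
ES_Data collection = 0; EF_Data collection = 15
ES_Data cleaning = 15; EF_Data cleaning = 15+14 = 29
ES_Analysis = 15; EF_Analysis = 15+5 = 20
ES_Draft manuscript = 15; EF_Draft manuscript = 15+8 = 23
ES_Internal review = 15; EF_Internal review = 15+5 = 20
ES_Submission = max(EF_Data cleaning=29, EF_Analysis=20, EF_Draft manuscript=23, EF_Internal review=20) = 29; EF_Submission = 29+4 = 33
Expected project duration μ = 33 days. Critical path: Data collection → Data cleaning → Submission.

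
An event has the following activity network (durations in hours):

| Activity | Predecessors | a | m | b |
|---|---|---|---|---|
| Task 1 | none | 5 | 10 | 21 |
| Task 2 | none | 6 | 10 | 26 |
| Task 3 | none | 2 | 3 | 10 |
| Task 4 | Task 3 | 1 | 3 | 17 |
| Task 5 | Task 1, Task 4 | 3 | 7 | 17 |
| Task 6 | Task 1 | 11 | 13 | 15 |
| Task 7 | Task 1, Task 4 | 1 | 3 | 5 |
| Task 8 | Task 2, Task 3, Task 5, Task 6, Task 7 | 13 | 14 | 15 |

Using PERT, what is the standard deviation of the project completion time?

te_Task 1 = (5 + 4·10 + 21)/6 = 66/6 = 11; σ²_Task 1 = ((21−5)/6)² = 7.111
te_Task 2 = (6 + 4·10 + 26)/6 = 72/6 = 12; σ²_Task 2 = ((26−6)/6)² = 11.111
te_Task 3 = (2 + 4·3 + 10)/6 = 24/6 = 4; σ²_Task 3 = ((10−2)/6)² = 1.778
te_Task 4 = (1 + 4·3 + 17)/6 = 30/6 = 5; σ²_Task 4 = ((17−1)/6)² = 7.111
te_Task 5 = (3 + 4·7 + 17)/6 = 48/6 = 8; σ²_Task 5 = ((17−3)/6)² = 5.444
te_Task 6 = (11 + 4·13 + 15)/6 = 78/6 = 13; σ²_Task 6 = ((15−11)/6)² = 0.444
te_Task 7 = (1 + 4·3 + 5)/6 = 18/6 = 3; σ²_Task 7 = ((5−1)/6)² = 0.444
te_Task 8 = (13 + 4·14 + 15)/6 = 84/6 = 14; σ²_Task 8 = ((15−13)/6)² = 0.111

Forward pass:
ES_Task 1 = 0; EF_Task 1 = 11
ES_Task 2 = 0; EF_Task 2 = 12
ES_Task 3 = 0; EF_Task 3 = 4
ES_Task 4 = 4; EF_Task 4 = 4+5 = 9
ES_Task 5 = max(EF_Task 1=11, EF_Task 4=9) = 11; EF_Task 5 = 11+8 = 19
ES_Task 6 = 11; EF_Task 6 = 11+13 = 24
ES_Task 7 = max(EF_Task 1=11, EF_Task 4=9) = 11; EF_Task 7 = 11+3 = 14
ES_Task 8 = max(EF_Task 2=12, EF_Task 3=4, EF_Task 5=19, EF_Task 6=24, EF_Task 7=14) = 24; EF_Task 8 = 24+14 = 38
Expected project duration μ = 38 hours. Critical path: Task 1 → Task 6 → Task 8.

Variance along critical path = 7.111 + 0.444 + 0.111 = 7.667
σ = √7.667 = 2.769 hours

2.77 hours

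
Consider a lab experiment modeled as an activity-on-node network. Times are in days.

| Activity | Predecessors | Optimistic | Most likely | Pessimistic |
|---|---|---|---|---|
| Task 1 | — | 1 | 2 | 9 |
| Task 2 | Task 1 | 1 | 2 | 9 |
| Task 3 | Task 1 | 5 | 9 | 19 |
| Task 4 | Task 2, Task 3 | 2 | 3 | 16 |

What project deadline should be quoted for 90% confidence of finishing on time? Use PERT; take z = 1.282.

te_Task 1 = (1 + 4·2 + 9)/6 = 18/6 = 3; σ²_Task 1 = ((9−1)/6)² = 1.778
te_Task 2 = (1 + 4·2 + 9)/6 = 18/6 = 3; σ²_Task 2 = ((9−1)/6)² = 1.778
te_Task 3 = (5 + 4·9 + 19)/6 = 60/6 = 10; σ²_Task 3 = ((19−5)/6)² = 5.444
te_Task 4 = (2 + 4·3 + 16)/6 = 30/6 = 5; σ²_Task 4 = ((16−2)/6)² = 5.444

Forward pass:
ES_Task 1 = 0; EF_Task 1 = 3
ES_Task 2 = 3; EF_Task 2 = 3+3 = 6
ES_Task 3 = 3; EF_Task 3 = 3+10 = 13
ES_Task 4 = max(EF_Task 2=6, EF_Task 3=13) = 13; EF_Task 4 = 13+5 = 18
Expected project duration μ = 18 days. Critical path: Task 1 → Task 3 → Task 4.

Variance along critical path = 1.778 + 5.444 + 5.444 = 12.667; σ = 3.559 days.
D = μ + z·σ = 18 + 1.282·3.559 = 22.6 days

22.6 days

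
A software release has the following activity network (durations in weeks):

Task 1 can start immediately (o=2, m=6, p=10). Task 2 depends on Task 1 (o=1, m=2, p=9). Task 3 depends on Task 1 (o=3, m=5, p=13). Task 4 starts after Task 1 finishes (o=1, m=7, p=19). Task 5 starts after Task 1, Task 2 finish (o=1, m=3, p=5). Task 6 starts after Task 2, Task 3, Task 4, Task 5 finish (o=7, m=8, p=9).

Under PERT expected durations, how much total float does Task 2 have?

te_Task 1 = (2 + 4·6 + 10)/6 = 36/6 = 6
te_Task 2 = (1 + 4·2 + 9)/6 = 18/6 = 3
te_Task 3 = (3 + 4·5 + 13)/6 = 36/6 = 6
te_Task 4 = (1 + 4·7 + 19)/6 = 48/6 = 8
te_Task 5 = (1 + 4·3 + 5)/6 = 18/6 = 3
te_Task 6 = (7 + 4·8 + 9)/6 = 48/6 = 8

Forward pass:
ES_Task 1 = 0; EF_Task 1 = 6
ES_Task 2 = 6; EF_Task 2 = 6+3 = 9
ES_Task 3 = 6; EF_Task 3 = 6+6 = 12
ES_Task 4 = 6; EF_Task 4 = 6+8 = 14
ES_Task 5 = max(EF_Task 1=6, EF_Task 2=9) = 9; EF_Task 5 = 9+3 = 12
ES_Task 6 = max(EF_Task 2=9, EF_Task 3=12, EF_Task 4=14, EF_Task 5=12) = 14; EF_Task 6 = 14+8 = 22
Expected project duration μ = 22 weeks. Critical path: Task 1 → Task 4 → Task 6.

Backward pass:
LF_Task 6 = 22; LS_Task 6 = 22−8 = 14
LF_Task 5 = LS_Task 6 = 14; LS_Task 5 = 14−3 = 11
LF_Task 4 = LS_Task 6 = 14; LS_Task 4 = 14−8 = 6
LF_Task 3 = LS_Task 6 = 14; LS_Task 3 = 14−6 = 8
LF_Task 2 = min(LS_Task 5=11, LS_Task 6=14) = 11; LS_Task 2 = 11−3 = 8
LF_Task 1 = min(LS_Task 2=8, LS_Task 3=8, LS_Task 4=6, LS_Task 5=11) = 6; LS_Task 1 = 6−6 = 0
Slack_Task 2 = LS_Task 2 − ES_Task 2 = 8 − 6 = 2

2 weeks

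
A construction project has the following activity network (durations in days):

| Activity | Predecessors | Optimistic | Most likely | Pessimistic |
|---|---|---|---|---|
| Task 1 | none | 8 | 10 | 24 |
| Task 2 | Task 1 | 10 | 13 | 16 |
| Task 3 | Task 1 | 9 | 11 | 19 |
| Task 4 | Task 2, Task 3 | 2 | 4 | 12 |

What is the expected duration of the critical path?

te_Task 1 = (8 + 4·10 + 24)/6 = 72/6 = 12
te_Task 2 = (10 + 4·13 + 16)/6 = 78/6 = 13
te_Task 3 = (9 + 4·11 + 19)/6 = 72/6 = 12
te_Task 4 = (2 + 4·4 + 12)/6 = 30/6 = 5

Forward pass:
ES_Task 1 = 0; EF_Task 1 = 12
ES_Task 2 = 12; EF_Task 2 = 12+13 = 25
ES_Task 3 = 12; EF_Task 3 = 12+12 = 24
ES_Task 4 = max(EF_Task 2=25, EF_Task 3=24) = 25; EF_Task 4 = 25+5 = 30
Expected project duration μ = 30 days. Critical path: Task 1 → Task 2 → Task 4.

30 days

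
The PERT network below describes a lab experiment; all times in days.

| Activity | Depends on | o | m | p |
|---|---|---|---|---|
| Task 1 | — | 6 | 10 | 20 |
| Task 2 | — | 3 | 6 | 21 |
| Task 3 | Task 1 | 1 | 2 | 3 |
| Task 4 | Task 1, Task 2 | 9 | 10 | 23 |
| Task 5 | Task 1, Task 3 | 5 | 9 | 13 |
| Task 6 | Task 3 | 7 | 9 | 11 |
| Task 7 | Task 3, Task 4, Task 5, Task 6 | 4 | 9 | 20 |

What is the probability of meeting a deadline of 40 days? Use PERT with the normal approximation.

0.951

te_Task 1 = (6 + 4·10 + 20)/6 = 66/6 = 11; σ²_Task 1 = ((20−6)/6)² = 5.444
te_Task 2 = (3 + 4·6 + 21)/6 = 48/6 = 8; σ²_Task 2 = ((21−3)/6)² = 9.000
te_Task 3 = (1 + 4·2 + 3)/6 = 12/6 = 2; σ²_Task 3 = ((3−1)/6)² = 0.111
te_Task 4 = (9 + 4·10 + 23)/6 = 72/6 = 12; σ²_Task 4 = ((23−9)/6)² = 5.444
te_Task 5 = (5 + 4·9 + 13)/6 = 54/6 = 9; σ²_Task 5 = ((13−5)/6)² = 1.778
te_Task 6 = (7 + 4·9 + 11)/6 = 54/6 = 9; σ²_Task 6 = ((11−7)/6)² = 0.444
te_Task 7 = (4 + 4·9 + 20)/6 = 60/6 = 10; σ²_Task 7 = ((20−4)/6)² = 7.111

Forward pass:
ES_Task 1 = 0; EF_Task 1 = 11
ES_Task 2 = 0; EF_Task 2 = 8
ES_Task 3 = 11; EF_Task 3 = 11+2 = 13
ES_Task 4 = max(EF_Task 1=11, EF_Task 2=8) = 11; EF_Task 4 = 11+12 = 23
ES_Task 5 = max(EF_Task 1=11, EF_Task 3=13) = 13; EF_Task 5 = 13+9 = 22
ES_Task 6 = 13; EF_Task 6 = 13+9 = 22
ES_Task 7 = max(EF_Task 3=13, EF_Task 4=23, EF_Task 5=22, EF_Task 6=22) = 23; EF_Task 7 = 23+10 = 33
Expected project duration μ = 33 days. Critical path: Task 1 → Task 4 → Task 7.

Variance along critical path = 5.444 + 5.444 + 7.111 = 18.000; σ = √18.000 = 4.243 days.
Z = (40 − 33) / 4.243 = 1.650
P(T ≤ 40) = Φ(1.650) ≈ 0.951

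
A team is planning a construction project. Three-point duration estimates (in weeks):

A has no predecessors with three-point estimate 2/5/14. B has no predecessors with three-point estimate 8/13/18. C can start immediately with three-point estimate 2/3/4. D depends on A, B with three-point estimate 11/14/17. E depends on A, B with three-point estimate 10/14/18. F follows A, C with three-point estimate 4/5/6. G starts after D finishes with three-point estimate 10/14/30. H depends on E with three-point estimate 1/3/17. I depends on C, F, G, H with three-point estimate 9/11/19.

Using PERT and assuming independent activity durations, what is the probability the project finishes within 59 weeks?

0.829

te_A = (2 + 4·5 + 14)/6 = 36/6 = 6; σ²_A = ((14−2)/6)² = 4.000
te_B = (8 + 4·13 + 18)/6 = 78/6 = 13; σ²_B = ((18−8)/6)² = 2.778
te_C = (2 + 4·3 + 4)/6 = 18/6 = 3; σ²_C = ((4−2)/6)² = 0.111
te_D = (11 + 4·14 + 17)/6 = 84/6 = 14; σ²_D = ((17−11)/6)² = 1.000
te_E = (10 + 4·14 + 18)/6 = 84/6 = 14; σ²_E = ((18−10)/6)² = 1.778
te_F = (4 + 4·5 + 6)/6 = 30/6 = 5; σ²_F = ((6−4)/6)² = 0.111
te_G = (10 + 4·14 + 30)/6 = 96/6 = 16; σ²_G = ((30−10)/6)² = 11.111
te_H = (1 + 4·3 + 17)/6 = 30/6 = 5; σ²_H = ((17−1)/6)² = 7.111
te_I = (9 + 4·11 + 19)/6 = 72/6 = 12; σ²_I = ((19−9)/6)² = 2.778

Forward pass:
ES_A = 0; EF_A = 6
ES_B = 0; EF_B = 13
ES_C = 0; EF_C = 3
ES_D = max(EF_A=6, EF_B=13) = 13; EF_D = 13+14 = 27
ES_E = max(EF_A=6, EF_B=13) = 13; EF_E = 13+14 = 27
ES_F = max(EF_A=6, EF_C=3) = 6; EF_F = 6+5 = 11
ES_G = 27; EF_G = 27+16 = 43
ES_H = 27; EF_H = 27+5 = 32
ES_I = max(EF_C=3, EF_F=11, EF_G=43, EF_H=32) = 43; EF_I = 43+12 = 55
Expected project duration μ = 55 weeks. Critical path: B → D → G → I.

Variance along critical path = 2.778 + 1.000 + 11.111 + 2.778 = 17.667; σ = √17.667 = 4.203 weeks.
Z = (59 − 55) / 4.203 = 0.952
P(T ≤ 59) = Φ(0.952) ≈ 0.829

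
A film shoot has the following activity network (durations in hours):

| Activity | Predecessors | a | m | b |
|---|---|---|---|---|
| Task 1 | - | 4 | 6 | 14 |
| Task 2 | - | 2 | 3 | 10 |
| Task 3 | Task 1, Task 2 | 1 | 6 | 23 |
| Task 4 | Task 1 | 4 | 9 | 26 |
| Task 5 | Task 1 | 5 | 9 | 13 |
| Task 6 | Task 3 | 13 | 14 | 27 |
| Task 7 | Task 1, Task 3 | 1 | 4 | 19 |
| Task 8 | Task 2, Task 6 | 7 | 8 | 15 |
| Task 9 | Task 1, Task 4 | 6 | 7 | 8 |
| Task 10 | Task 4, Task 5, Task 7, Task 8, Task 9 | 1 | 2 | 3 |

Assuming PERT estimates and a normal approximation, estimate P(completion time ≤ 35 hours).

te_Task 1 = (4 + 4·6 + 14)/6 = 42/6 = 7; σ²_Task 1 = ((14−4)/6)² = 2.778
te_Task 2 = (2 + 4·3 + 10)/6 = 24/6 = 4; σ²_Task 2 = ((10−2)/6)² = 1.778
te_Task 3 = (1 + 4·6 + 23)/6 = 48/6 = 8; σ²_Task 3 = ((23−1)/6)² = 13.444
te_Task 4 = (4 + 4·9 + 26)/6 = 66/6 = 11; σ²_Task 4 = ((26−4)/6)² = 13.444
te_Task 5 = (5 + 4·9 + 13)/6 = 54/6 = 9; σ²_Task 5 = ((13−5)/6)² = 1.778
te_Task 6 = (13 + 4·14 + 27)/6 = 96/6 = 16; σ²_Task 6 = ((27−13)/6)² = 5.444
te_Task 7 = (1 + 4·4 + 19)/6 = 36/6 = 6; σ²_Task 7 = ((19−1)/6)² = 9.000
te_Task 8 = (7 + 4·8 + 15)/6 = 54/6 = 9; σ²_Task 8 = ((15−7)/6)² = 1.778
te_Task 9 = (6 + 4·7 + 8)/6 = 42/6 = 7; σ²_Task 9 = ((8−6)/6)² = 0.111
te_Task 10 = (1 + 4·2 + 3)/6 = 12/6 = 2; σ²_Task 10 = ((3−1)/6)² = 0.111

Forward pass:
ES_Task 1 = 0; EF_Task 1 = 7
ES_Task 2 = 0; EF_Task 2 = 4
ES_Task 3 = max(EF_Task 1=7, EF_Task 2=4) = 7; EF_Task 3 = 7+8 = 15
ES_Task 4 = 7; EF_Task 4 = 7+11 = 18
ES_Task 5 = 7; EF_Task 5 = 7+9 = 16
ES_Task 6 = 15; EF_Task 6 = 15+16 = 31
ES_Task 7 = max(EF_Task 1=7, EF_Task 3=15) = 15; EF_Task 7 = 15+6 = 21
ES_Task 8 = max(EF_Task 2=4, EF_Task 6=31) = 31; EF_Task 8 = 31+9 = 40
ES_Task 9 = max(EF_Task 1=7, EF_Task 4=18) = 18; EF_Task 9 = 18+7 = 25
ES_Task 10 = max(EF_Task 4=18, EF_Task 5=16, EF_Task 7=21, EF_Task 8=40, EF_Task 9=25) = 40; EF_Task 10 = 40+2 = 42
Expected project duration μ = 42 hours. Critical path: Task 1 → Task 3 → Task 6 → Task 8 → Task 10.

Variance along critical path = 2.778 + 13.444 + 5.444 + 1.778 + 0.111 = 23.556; σ = √23.556 = 4.853 hours.
Z = (35 − 42) / 4.853 = -1.442
P(T ≤ 35) = Φ(-1.442) ≈ 0.075

0.075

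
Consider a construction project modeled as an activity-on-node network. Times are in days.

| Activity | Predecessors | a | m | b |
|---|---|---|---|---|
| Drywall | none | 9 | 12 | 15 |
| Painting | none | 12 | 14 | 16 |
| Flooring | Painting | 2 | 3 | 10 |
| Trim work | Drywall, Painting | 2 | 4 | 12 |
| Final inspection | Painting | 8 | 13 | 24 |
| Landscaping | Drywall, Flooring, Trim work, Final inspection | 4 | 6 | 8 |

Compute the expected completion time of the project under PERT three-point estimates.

34 days

te_Drywall = (9 + 4·12 + 15)/6 = 72/6 = 12
te_Painting = (12 + 4·14 + 16)/6 = 84/6 = 14
te_Flooring = (2 + 4·3 + 10)/6 = 24/6 = 4
te_Trim work = (2 + 4·4 + 12)/6 = 30/6 = 5
te_Final inspection = (8 + 4·13 + 24)/6 = 84/6 = 14
te_Landscaping = (4 + 4·6 + 8)/6 = 36/6 = 6

Forward pass:
ES_Drywall = 0; EF_Drywall = 12
ES_Painting = 0; EF_Painting = 14
ES_Flooring = 14; EF_Flooring = 14+4 = 18
ES_Trim work = max(EF_Drywall=12, EF_Painting=14) = 14; EF_Trim work = 14+5 = 19
ES_Final inspection = 14; EF_Final inspection = 14+14 = 28
ES_Landscaping = max(EF_Drywall=12, EF_Flooring=18, EF_Trim work=19, EF_Final inspection=28) = 28; EF_Landscaping = 28+6 = 34
Expected project duration μ = 34 days. Critical path: Painting → Final inspection → Landscaping.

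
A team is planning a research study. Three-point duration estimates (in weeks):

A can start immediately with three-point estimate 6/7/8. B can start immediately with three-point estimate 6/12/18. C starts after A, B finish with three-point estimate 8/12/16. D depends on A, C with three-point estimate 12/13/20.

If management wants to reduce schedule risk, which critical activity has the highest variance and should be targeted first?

B

te_A = (6 + 4·7 + 8)/6 = 42/6 = 7; σ²_A = ((8−6)/6)² = 0.111
te_B = (6 + 4·12 + 18)/6 = 72/6 = 12; σ²_B = ((18−6)/6)² = 4.000
te_C = (8 + 4·12 + 16)/6 = 72/6 = 12; σ²_C = ((16−8)/6)² = 1.778
te_D = (12 + 4·13 + 20)/6 = 84/6 = 14; σ²_D = ((20−12)/6)² = 1.778

Forward pass:
ES_A = 0; EF_A = 7
ES_B = 0; EF_B = 12
ES_C = max(EF_A=7, EF_B=12) = 12; EF_C = 12+12 = 24
ES_D = max(EF_A=7, EF_C=24) = 24; EF_D = 24+14 = 38
Expected project duration μ = 38 weeks. Critical path: B → C → D.

Variances on critical path: σ²_B=4.000, σ²_C=1.778, σ²_D=1.778.
Largest is σ²_B = 4.000.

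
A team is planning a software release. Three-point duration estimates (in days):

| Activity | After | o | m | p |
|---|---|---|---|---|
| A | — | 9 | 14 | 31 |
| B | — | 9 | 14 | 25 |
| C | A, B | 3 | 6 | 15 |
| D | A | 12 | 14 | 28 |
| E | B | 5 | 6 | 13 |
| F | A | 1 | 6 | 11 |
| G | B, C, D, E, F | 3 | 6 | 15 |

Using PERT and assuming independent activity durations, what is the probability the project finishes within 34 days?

te_A = (9 + 4·14 + 31)/6 = 96/6 = 16; σ²_A = ((31−9)/6)² = 13.444
te_B = (9 + 4·14 + 25)/6 = 90/6 = 15; σ²_B = ((25−9)/6)² = 7.111
te_C = (3 + 4·6 + 15)/6 = 42/6 = 7; σ²_C = ((15−3)/6)² = 4.000
te_D = (12 + 4·14 + 28)/6 = 96/6 = 16; σ²_D = ((28−12)/6)² = 7.111
te_E = (5 + 4·6 + 13)/6 = 42/6 = 7; σ²_E = ((13−5)/6)² = 1.778
te_F = (1 + 4·6 + 11)/6 = 36/6 = 6; σ²_F = ((11−1)/6)² = 2.778
te_G = (3 + 4·6 + 15)/6 = 42/6 = 7; σ²_G = ((15−3)/6)² = 4.000

Forward pass:
ES_A = 0; EF_A = 16
ES_B = 0; EF_B = 15
ES_C = max(EF_A=16, EF_B=15) = 16; EF_C = 16+7 = 23
ES_D = 16; EF_D = 16+16 = 32
ES_E = 15; EF_E = 15+7 = 22
ES_F = 16; EF_F = 16+6 = 22
ES_G = max(EF_B=15, EF_C=23, EF_D=32, EF_E=22, EF_F=22) = 32; EF_G = 32+7 = 39
Expected project duration μ = 39 days. Critical path: A → D → G.

Variance along critical path = 13.444 + 7.111 + 4.000 = 24.556; σ = √24.556 = 4.955 days.
Z = (34 − 39) / 4.955 = -1.009
P(T ≤ 34) = Φ(-1.009) ≈ 0.156

0.156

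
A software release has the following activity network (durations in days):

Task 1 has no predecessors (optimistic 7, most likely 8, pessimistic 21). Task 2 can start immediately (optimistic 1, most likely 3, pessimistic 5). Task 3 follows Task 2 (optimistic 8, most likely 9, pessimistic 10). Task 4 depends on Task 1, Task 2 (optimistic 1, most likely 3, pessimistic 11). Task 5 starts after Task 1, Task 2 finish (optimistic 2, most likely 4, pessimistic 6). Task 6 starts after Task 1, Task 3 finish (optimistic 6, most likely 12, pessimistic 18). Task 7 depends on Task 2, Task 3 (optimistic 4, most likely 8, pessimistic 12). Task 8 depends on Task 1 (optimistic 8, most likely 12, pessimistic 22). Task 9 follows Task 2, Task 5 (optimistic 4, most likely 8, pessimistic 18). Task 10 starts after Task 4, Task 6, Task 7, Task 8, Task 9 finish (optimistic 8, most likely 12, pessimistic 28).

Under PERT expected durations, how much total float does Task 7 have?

te_Task 1 = (7 + 4·8 + 21)/6 = 60/6 = 10
te_Task 2 = (1 + 4·3 + 5)/6 = 18/6 = 3
te_Task 3 = (8 + 4·9 + 10)/6 = 54/6 = 9
te_Task 4 = (1 + 4·3 + 11)/6 = 24/6 = 4
te_Task 5 = (2 + 4·4 + 6)/6 = 24/6 = 4
te_Task 6 = (6 + 4·12 + 18)/6 = 72/6 = 12
te_Task 7 = (4 + 4·8 + 12)/6 = 48/6 = 8
te_Task 8 = (8 + 4·12 + 22)/6 = 78/6 = 13
te_Task 9 = (4 + 4·8 + 18)/6 = 54/6 = 9
te_Task 10 = (8 + 4·12 + 28)/6 = 84/6 = 14

Forward pass:
ES_Task 1 = 0; EF_Task 1 = 10
ES_Task 2 = 0; EF_Task 2 = 3
ES_Task 3 = 3; EF_Task 3 = 3+9 = 12
ES_Task 4 = max(EF_Task 1=10, EF_Task 2=3) = 10; EF_Task 4 = 10+4 = 14
ES_Task 5 = max(EF_Task 1=10, EF_Task 2=3) = 10; EF_Task 5 = 10+4 = 14
ES_Task 6 = max(EF_Task 1=10, EF_Task 3=12) = 12; EF_Task 6 = 12+12 = 24
ES_Task 7 = max(EF_Task 2=3, EF_Task 3=12) = 12; EF_Task 7 = 12+8 = 20
ES_Task 8 = 10; EF_Task 8 = 10+13 = 23
ES_Task 9 = max(EF_Task 2=3, EF_Task 5=14) = 14; EF_Task 9 = 14+9 = 23
ES_Task 10 = max(EF_Task 4=14, EF_Task 6=24, EF_Task 7=20, EF_Task 8=23, EF_Task 9=23) = 24; EF_Task 10 = 24+14 = 38
Expected project duration μ = 38 days. Critical path: Task 2 → Task 3 → Task 6 → Task 10.

Backward pass:
LF_Task 10 = 38; LS_Task 10 = 38−14 = 24
LF_Task 9 = LS_Task 10 = 24; LS_Task 9 = 24−9 = 15
LF_Task 8 = LS_Task 10 = 24; LS_Task 8 = 24−13 = 11
LF_Task 7 = LS_Task 10 = 24; LS_Task 7 = 24−8 = 16
LF_Task 6 = LS_Task 10 = 24; LS_Task 6 = 24−12 = 12
LF_Task 5 = LS_Task 9 = 15; LS_Task 5 = 15−4 = 11
LF_Task 4 = LS_Task 10 = 24; LS_Task 4 = 24−4 = 20
LF_Task 3 = min(LS_Task 6=12, LS_Task 7=16) = 12; LS_Task 3 = 12−9 = 3
LF_Task 2 = min(LS_Task 3=3, LS_Task 4=20, LS_Task 5=11, LS_Task 7=16, LS_Task 9=15) = 3; LS_Task 2 = 3−3 = 0
LF_Task 1 = min(LS_Task 4=20, LS_Task 5=11, LS_Task 6=12, LS_Task 8=11) = 11; LS_Task 1 = 11−10 = 1
Slack_Task 7 = LS_Task 7 − ES_Task 7 = 16 − 12 = 4

4 days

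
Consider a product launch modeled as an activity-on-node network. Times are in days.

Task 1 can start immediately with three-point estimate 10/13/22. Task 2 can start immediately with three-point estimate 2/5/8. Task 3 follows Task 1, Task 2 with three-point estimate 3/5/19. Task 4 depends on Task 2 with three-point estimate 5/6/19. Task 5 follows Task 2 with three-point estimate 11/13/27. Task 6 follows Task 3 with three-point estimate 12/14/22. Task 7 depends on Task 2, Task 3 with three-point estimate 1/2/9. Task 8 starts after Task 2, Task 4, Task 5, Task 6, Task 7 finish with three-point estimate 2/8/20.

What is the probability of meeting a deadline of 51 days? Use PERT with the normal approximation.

te_Task 1 = (10 + 4·13 + 22)/6 = 84/6 = 14; σ²_Task 1 = ((22−10)/6)² = 4.000
te_Task 2 = (2 + 4·5 + 8)/6 = 30/6 = 5; σ²_Task 2 = ((8−2)/6)² = 1.000
te_Task 3 = (3 + 4·5 + 19)/6 = 42/6 = 7; σ²_Task 3 = ((19−3)/6)² = 7.111
te_Task 4 = (5 + 4·6 + 19)/6 = 48/6 = 8; σ²_Task 4 = ((19−5)/6)² = 5.444
te_Task 5 = (11 + 4·13 + 27)/6 = 90/6 = 15; σ²_Task 5 = ((27−11)/6)² = 7.111
te_Task 6 = (12 + 4·14 + 22)/6 = 90/6 = 15; σ²_Task 6 = ((22−12)/6)² = 2.778
te_Task 7 = (1 + 4·2 + 9)/6 = 18/6 = 3; σ²_Task 7 = ((9−1)/6)² = 1.778
te_Task 8 = (2 + 4·8 + 20)/6 = 54/6 = 9; σ²_Task 8 = ((20−2)/6)² = 9.000

Forward pass:
ES_Task 1 = 0; EF_Task 1 = 14
ES_Task 2 = 0; EF_Task 2 = 5
ES_Task 3 = max(EF_Task 1=14, EF_Task 2=5) = 14; EF_Task 3 = 14+7 = 21
ES_Task 4 = 5; EF_Task 4 = 5+8 = 13
ES_Task 5 = 5; EF_Task 5 = 5+15 = 20
ES_Task 6 = 21; EF_Task 6 = 21+15 = 36
ES_Task 7 = max(EF_Task 2=5, EF_Task 3=21) = 21; EF_Task 7 = 21+3 = 24
ES_Task 8 = max(EF_Task 2=5, EF_Task 4=13, EF_Task 5=20, EF_Task 6=36, EF_Task 7=24) = 36; EF_Task 8 = 36+9 = 45
Expected project duration μ = 45 days. Critical path: Task 1 → Task 3 → Task 6 → Task 8.

Variance along critical path = 4.000 + 7.111 + 2.778 + 9.000 = 22.889; σ = √22.889 = 4.784 days.
Z = (51 − 45) / 4.784 = 1.254
P(T ≤ 51) = Φ(1.254) ≈ 0.895

0.895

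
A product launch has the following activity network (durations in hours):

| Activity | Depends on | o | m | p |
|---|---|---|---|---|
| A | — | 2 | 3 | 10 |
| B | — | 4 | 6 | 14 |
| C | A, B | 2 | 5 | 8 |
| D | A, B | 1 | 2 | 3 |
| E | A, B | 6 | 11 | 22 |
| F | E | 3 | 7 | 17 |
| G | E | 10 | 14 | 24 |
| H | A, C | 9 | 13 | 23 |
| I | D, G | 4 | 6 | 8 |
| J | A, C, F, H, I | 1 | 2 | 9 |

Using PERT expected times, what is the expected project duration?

te_A = (2 + 4·3 + 10)/6 = 24/6 = 4
te_B = (4 + 4·6 + 14)/6 = 42/6 = 7
te_C = (2 + 4·5 + 8)/6 = 30/6 = 5
te_D = (1 + 4·2 + 3)/6 = 12/6 = 2
te_E = (6 + 4·11 + 22)/6 = 72/6 = 12
te_F = (3 + 4·7 + 17)/6 = 48/6 = 8
te_G = (10 + 4·14 + 24)/6 = 90/6 = 15
te_H = (9 + 4·13 + 23)/6 = 84/6 = 14
te_I = (4 + 4·6 + 8)/6 = 36/6 = 6
te_J = (1 + 4·2 + 9)/6 = 18/6 = 3

Forward pass:
ES_A = 0; EF_A = 4
ES_B = 0; EF_B = 7
ES_C = max(EF_A=4, EF_B=7) = 7; EF_C = 7+5 = 12
ES_D = max(EF_A=4, EF_B=7) = 7; EF_D = 7+2 = 9
ES_E = max(EF_A=4, EF_B=7) = 7; EF_E = 7+12 = 19
ES_F = 19; EF_F = 19+8 = 27
ES_G = 19; EF_G = 19+15 = 34
ES_H = max(EF_A=4, EF_C=12) = 12; EF_H = 12+14 = 26
ES_I = max(EF_D=9, EF_G=34) = 34; EF_I = 34+6 = 40
ES_J = max(EF_A=4, EF_C=12, EF_F=27, EF_H=26, EF_I=40) = 40; EF_J = 40+3 = 43
Expected project duration μ = 43 hours. Critical path: B → E → G → I → J.

43 hours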